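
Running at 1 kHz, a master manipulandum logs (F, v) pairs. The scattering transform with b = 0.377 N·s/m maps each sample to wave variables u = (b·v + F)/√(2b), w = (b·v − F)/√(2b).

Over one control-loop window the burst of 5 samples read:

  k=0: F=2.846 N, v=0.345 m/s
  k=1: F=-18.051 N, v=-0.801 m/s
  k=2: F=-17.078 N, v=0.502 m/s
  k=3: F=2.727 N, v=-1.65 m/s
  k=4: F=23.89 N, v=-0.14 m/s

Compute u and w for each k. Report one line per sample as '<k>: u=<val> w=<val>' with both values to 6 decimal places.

k=0: b·v=0.377×0.345=0.130065; √(2b)=0.868332; u=(0.130065+2.846)/0.868332=3.427336, w=(0.130065−2.846)/0.868332=-3.127762
k=1: b·v=0.377×(-0.801)=-0.301977; √(2b)=0.868332; u=(-0.301977+(-18.051))/0.868332=-21.135905, w=(-0.301977−(-18.051))/0.868332=20.440371
k=2: b·v=0.377×0.502=0.189254; √(2b)=0.868332; u=(0.189254+(-17.078))/0.868332=-19.449647, w=(0.189254−(-17.078))/0.868332=19.885550
k=3: b·v=0.377×(-1.65)=-0.622050; √(2b)=0.868332; u=(-0.622050+2.727)/0.868332=2.424131, w=(-0.622050−2.727)/0.868332=-3.856879
k=4: b·v=0.377×(-0.14)=-0.052780; √(2b)=0.868332; u=(-0.052780+23.89)/0.868332=27.451743, w=(-0.052780−23.89)/0.868332=-27.573310

0: u=3.427336 w=-3.127762
1: u=-21.135905 w=20.440371
2: u=-19.449647 w=19.885550
3: u=2.424131 w=-3.856879
4: u=27.451743 w=-27.573310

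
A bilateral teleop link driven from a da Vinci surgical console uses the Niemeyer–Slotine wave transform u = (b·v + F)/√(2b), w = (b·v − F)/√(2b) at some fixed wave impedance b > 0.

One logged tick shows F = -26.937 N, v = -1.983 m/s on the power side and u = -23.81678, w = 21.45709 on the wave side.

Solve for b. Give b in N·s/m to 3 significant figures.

b = 0.708 N·s/m

u + w = -2.3597;  u + w = √(2b)·v, so √(2b) = -2.3597/(-1.983) = 1.1900.
b = (√(2b))²/2 = 1.4160/2 = 0.7080.
(Check via u − w = 2F/√(2b): u − w = -45.2739, 2F/√(2b) = -45.2738.)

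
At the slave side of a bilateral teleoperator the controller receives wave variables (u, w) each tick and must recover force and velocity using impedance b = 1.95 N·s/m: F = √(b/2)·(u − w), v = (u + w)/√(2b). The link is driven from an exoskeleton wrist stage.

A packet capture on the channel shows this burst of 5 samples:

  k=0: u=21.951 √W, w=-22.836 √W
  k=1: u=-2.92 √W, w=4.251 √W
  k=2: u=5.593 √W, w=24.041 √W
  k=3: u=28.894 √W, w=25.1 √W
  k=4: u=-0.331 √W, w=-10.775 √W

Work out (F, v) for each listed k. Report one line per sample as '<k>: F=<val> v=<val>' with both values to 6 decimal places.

0: F=44.223619 v=-0.448137
1: F=-7.080795 v=0.673978
2: F=-18.215940 v=15.005759
3: F=3.746275 v=27.340925
4: F=10.312624 v=-5.623742

k=0: u−w=44.787000, u+w=-0.885000; √(b/2)=0.987421, √(2b)=1.974842; F=0.987421×44.787=44.223619, v=-0.885000/1.974842=-0.448137
k=1: u−w=-7.171000, u+w=1.331000; √(b/2)=0.987421, √(2b)=1.974842; F=0.987421×(-7.171)=-7.080795, v=1.331000/1.974842=0.673978
k=2: u−w=-18.448000, u+w=29.634000; √(b/2)=0.987421, √(2b)=1.974842; F=0.987421×(-18.448)=-18.215940, v=29.634000/1.974842=15.005759
k=3: u−w=3.794000, u+w=53.994000; √(b/2)=0.987421, √(2b)=1.974842; F=0.987421×3.794=3.746275, v=53.994000/1.974842=27.340925
k=4: u−w=10.444000, u+w=-11.106000; √(b/2)=0.987421, √(2b)=1.974842; F=0.987421×10.444=10.312624, v=-11.106000/1.974842=-5.623742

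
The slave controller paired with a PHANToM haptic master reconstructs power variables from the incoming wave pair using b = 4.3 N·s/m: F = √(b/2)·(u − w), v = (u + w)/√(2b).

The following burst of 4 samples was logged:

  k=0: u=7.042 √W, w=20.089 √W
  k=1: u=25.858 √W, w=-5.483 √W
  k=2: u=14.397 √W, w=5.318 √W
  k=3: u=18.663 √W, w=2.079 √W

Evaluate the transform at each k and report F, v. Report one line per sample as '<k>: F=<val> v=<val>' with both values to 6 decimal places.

k=0: u−w=-13.047000, u+w=27.131000; √(b/2)=1.466288, √(2b)=2.932576; F=1.466288×(-13.047)=-19.130657, v=27.131000/2.932576=9.251594
k=1: u−w=31.341000, u+w=20.375000; √(b/2)=1.466288, √(2b)=2.932576; F=1.466288×31.341=45.954927, v=20.375000/2.932576=6.947817
k=2: u−w=9.079000, u+w=19.715000; √(b/2)=1.466288, √(2b)=2.932576; F=1.466288×9.079=13.312427, v=19.715000/2.932576=6.722759
k=3: u−w=16.584000, u+w=20.742000; √(b/2)=1.466288, √(2b)=2.932576; F=1.466288×16.584=24.316917, v=20.742000/2.932576=7.072963

0: F=-19.130657 v=9.251594
1: F=45.954927 v=6.947817
2: F=13.312427 v=6.722759
3: F=24.316917 v=7.072963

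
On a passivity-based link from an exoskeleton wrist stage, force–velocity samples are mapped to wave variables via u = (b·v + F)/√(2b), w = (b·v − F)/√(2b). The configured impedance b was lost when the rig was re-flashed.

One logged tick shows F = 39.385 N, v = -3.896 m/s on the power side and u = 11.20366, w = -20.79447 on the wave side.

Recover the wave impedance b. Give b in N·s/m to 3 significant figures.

b = 3.03 N·s/m

u + w = -9.5908;  u + w = √(2b)·v, so √(2b) = -9.5908/(-3.896) = 2.4617.
b = (√(2b))²/2 = 6.0600/2 = 3.0300.
(Check via u − w = 2F/√(2b): u − w = 31.9981, 2F/√(2b) = 31.9981.)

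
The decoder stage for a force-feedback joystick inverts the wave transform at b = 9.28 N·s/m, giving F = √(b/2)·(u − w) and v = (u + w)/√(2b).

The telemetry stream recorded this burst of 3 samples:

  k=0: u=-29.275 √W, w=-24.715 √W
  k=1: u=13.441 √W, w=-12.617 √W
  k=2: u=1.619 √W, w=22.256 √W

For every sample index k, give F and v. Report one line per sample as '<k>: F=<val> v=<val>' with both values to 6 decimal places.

k=0: u−w=-4.560000, u+w=-53.990000; √(b/2)=2.154066, √(2b)=4.308132; F=2.154066×(-4.56)=-9.822541, v=-53.990000/4.308132=-12.532114
k=1: u−w=26.058000, u+w=0.824000; √(b/2)=2.154066, √(2b)=4.308132; F=2.154066×26.058=56.130650, v=0.824000/4.308132=0.191266
k=2: u−w=-20.637000, u+w=23.875000; √(b/2)=2.154066, √(2b)=4.308132; F=2.154066×(-20.637)=-44.453458, v=23.875000/4.308132=5.541845

0: F=-9.822541 v=-12.532114
1: F=56.130650 v=0.191266
2: F=-44.453458 v=5.541845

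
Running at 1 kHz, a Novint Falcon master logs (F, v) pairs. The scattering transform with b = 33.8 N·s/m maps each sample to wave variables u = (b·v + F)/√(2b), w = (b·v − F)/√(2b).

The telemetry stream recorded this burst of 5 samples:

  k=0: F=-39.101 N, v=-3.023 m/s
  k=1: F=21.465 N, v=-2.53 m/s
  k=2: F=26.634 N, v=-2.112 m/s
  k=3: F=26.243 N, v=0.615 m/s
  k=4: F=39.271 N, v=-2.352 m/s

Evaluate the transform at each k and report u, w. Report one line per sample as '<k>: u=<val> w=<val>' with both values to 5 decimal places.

0: u=-17.18314 w=-7.67173
1: u=-7.79003 w=-13.01143
2: u=-5.44296 w=-11.92174
3: u=5.72007 w=-0.66359
4: u=-4.89260 w=-14.44536

k=0: b·v=33.8×(-3.023)=-102.17740; √(2b)=8.22192; u=(-102.17740+(-39.101))/8.22192=-17.18314, w=(-102.17740−(-39.101))/8.22192=-7.67173
k=1: b·v=33.8×(-2.53)=-85.51400; √(2b)=8.22192; u=(-85.51400+21.465)/8.22192=-7.79003, w=(-85.51400−21.465)/8.22192=-13.01143
k=2: b·v=33.8×(-2.112)=-71.38560; √(2b)=8.22192; u=(-71.38560+26.634)/8.22192=-5.44296, w=(-71.38560−26.634)/8.22192=-11.92174
k=3: b·v=33.8×0.615=20.78700; √(2b)=8.22192; u=(20.78700+26.243)/8.22192=5.72007, w=(20.78700−26.243)/8.22192=-0.66359
k=4: b·v=33.8×(-2.352)=-79.49760; √(2b)=8.22192; u=(-79.49760+39.271)/8.22192=-4.89260, w=(-79.49760−39.271)/8.22192=-14.44536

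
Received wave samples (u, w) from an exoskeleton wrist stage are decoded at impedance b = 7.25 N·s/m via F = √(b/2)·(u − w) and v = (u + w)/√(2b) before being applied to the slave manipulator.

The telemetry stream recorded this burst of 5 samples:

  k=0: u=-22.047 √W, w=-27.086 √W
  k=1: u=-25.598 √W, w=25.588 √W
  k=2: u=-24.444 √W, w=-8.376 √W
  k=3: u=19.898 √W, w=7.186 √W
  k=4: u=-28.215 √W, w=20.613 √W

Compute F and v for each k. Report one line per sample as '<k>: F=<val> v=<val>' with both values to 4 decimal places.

k=0: u−w=5.0390, u+w=-49.1330; √(b/2)=1.9039, √(2b)=3.8079; F=1.9039×5.039=9.5940, v=-49.1330/3.8079=-12.9030
k=1: u−w=-51.1860, u+w=-0.0100; √(b/2)=1.9039, √(2b)=3.8079; F=1.9039×(-51.186)=-97.4552, v=-0.0100/3.8079=-0.0026
k=2: u−w=-16.0680, u+w=-32.8200; √(b/2)=1.9039, √(2b)=3.8079; F=1.9039×(-16.068)=-30.5926, v=-32.8200/3.8079=-8.6190
k=3: u−w=12.7120, u+w=27.0840; √(b/2)=1.9039, √(2b)=3.8079; F=1.9039×12.712=24.2029, v=27.0840/3.8079=7.1126
k=4: u−w=-48.8280, u+w=-7.6020; √(b/2)=1.9039, √(2b)=3.8079; F=1.9039×(-48.828)=-92.9657, v=-7.6020/3.8079=-1.9964

0: F=9.5940 v=-12.9030
1: F=-97.4552 v=-0.0026
2: F=-30.5926 v=-8.6190
3: F=24.2029 v=7.1126
4: F=-92.9657 v=-1.9964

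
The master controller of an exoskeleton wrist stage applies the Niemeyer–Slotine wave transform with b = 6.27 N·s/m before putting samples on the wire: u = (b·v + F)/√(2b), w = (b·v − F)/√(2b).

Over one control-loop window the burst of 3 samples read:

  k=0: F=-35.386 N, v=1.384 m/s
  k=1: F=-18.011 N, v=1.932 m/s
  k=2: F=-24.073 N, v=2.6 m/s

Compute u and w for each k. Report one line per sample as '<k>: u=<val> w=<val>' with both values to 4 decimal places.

k=0: b·v=6.27×1.384=8.6777; √(2b)=3.5412; u=(8.6777+(-35.386))/3.5412=-7.5422, w=(8.6777−(-35.386))/3.5412=12.4432
k=1: b·v=6.27×1.932=12.1136; √(2b)=3.5412; u=(12.1136+(-18.011))/3.5412=-1.6654, w=(12.1136−(-18.011))/3.5412=8.5069
k=2: b·v=6.27×2.6=16.3020; √(2b)=3.5412; u=(16.3020+(-24.073))/3.5412=-2.1945, w=(16.3020−(-24.073))/3.5412=11.4015

0: u=-7.5422 w=12.4432
1: u=-1.6654 w=8.5069
2: u=-2.1945 w=11.4015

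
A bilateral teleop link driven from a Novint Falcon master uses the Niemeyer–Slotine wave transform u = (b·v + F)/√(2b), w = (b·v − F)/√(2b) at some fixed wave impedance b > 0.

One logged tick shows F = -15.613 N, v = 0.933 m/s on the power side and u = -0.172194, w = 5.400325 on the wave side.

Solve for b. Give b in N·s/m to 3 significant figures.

u + w = 5.228131;  u + w = √(2b)·v, so √(2b) = 5.228131/0.933 = 5.603570.
b = (√(2b))²/2 = 31.399999/2 = 15.700000.
(Check via u − w = 2F/√(2b): u − w = -5.572519, 2F/√(2b) = -5.572519.)

b = 15.7 N·s/m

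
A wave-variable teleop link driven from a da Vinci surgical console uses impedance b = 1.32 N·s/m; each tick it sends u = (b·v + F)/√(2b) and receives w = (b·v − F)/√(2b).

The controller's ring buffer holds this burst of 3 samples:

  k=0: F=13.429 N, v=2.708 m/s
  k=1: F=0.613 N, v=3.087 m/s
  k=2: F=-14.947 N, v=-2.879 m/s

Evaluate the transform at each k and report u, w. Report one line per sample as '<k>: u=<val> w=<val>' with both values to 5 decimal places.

0: u=10.46497 w=-6.06499
1: u=2.88517 w=2.13062
2: u=-11.53815 w=6.86033

k=0: b·v=1.32×2.708=3.57456; √(2b)=1.62481; u=(3.57456+13.429)/1.62481=10.46497, w=(3.57456−13.429)/1.62481=-6.06499
k=1: b·v=1.32×3.087=4.07484; √(2b)=1.62481; u=(4.07484+0.613)/1.62481=2.88517, w=(4.07484−0.613)/1.62481=2.13062
k=2: b·v=1.32×(-2.879)=-3.80028; √(2b)=1.62481; u=(-3.80028+(-14.947))/1.62481=-11.53815, w=(-3.80028−(-14.947))/1.62481=6.86033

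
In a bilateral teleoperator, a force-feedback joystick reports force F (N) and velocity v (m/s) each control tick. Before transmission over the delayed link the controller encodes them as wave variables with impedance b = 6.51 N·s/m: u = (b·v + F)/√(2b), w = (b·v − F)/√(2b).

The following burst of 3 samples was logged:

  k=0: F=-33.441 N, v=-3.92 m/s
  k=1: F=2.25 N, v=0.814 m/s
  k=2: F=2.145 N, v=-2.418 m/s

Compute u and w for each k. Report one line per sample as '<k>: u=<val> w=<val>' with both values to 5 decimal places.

k=0: b·v=6.51×(-3.92)=-25.51920; √(2b)=3.60832; u=(-25.51920+(-33.441))/3.60832=-16.34005, w=(-25.51920−(-33.441))/3.60832=2.19542
k=1: b·v=6.51×0.814=5.29914; √(2b)=3.60832; u=(5.29914+2.25)/3.60832=2.09215, w=(5.29914−2.25)/3.60832=0.84503
k=2: b·v=6.51×(-2.418)=-15.74118; √(2b)=3.60832; u=(-15.74118+2.145)/3.60832=-3.76800, w=(-15.74118−2.145)/3.60832=-4.95692

0: u=-16.34005 w=2.19542
1: u=2.09215 w=0.84503
2: u=-3.76800 w=-4.95692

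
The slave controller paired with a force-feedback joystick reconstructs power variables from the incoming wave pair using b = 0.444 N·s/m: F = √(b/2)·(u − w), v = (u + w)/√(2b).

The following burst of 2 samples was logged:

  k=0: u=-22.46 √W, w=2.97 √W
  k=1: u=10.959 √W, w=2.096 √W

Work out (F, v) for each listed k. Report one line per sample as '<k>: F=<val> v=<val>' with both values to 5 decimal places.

k=0: u−w=-25.43000, u+w=-19.49000; √(b/2)=0.47117, √(2b)=0.94234; F=0.47117×(-25.43)=-11.98182, v=-19.49000/0.94234=-20.68261
k=1: u−w=8.86300, u+w=13.05500; √(b/2)=0.47117, √(2b)=0.94234; F=0.47117×8.863=4.17597, v=13.05500/0.94234=13.85385

0: F=-11.98182 v=-20.68261
1: F=4.17597 v=13.85385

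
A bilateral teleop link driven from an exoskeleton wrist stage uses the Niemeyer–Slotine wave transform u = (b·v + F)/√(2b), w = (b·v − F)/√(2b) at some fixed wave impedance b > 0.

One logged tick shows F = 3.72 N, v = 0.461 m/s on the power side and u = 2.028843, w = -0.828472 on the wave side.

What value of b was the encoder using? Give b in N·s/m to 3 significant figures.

u + w = 1.200371;  u + w = √(2b)·v, so √(2b) = 1.200371/0.461 = 2.603842.
b = (√(2b))²/2 = 6.779991/2 = 3.389996.
(Check via u − w = 2F/√(2b): u − w = 2.857315, 2F/√(2b) = 2.857317.)

b = 3.39 N·s/m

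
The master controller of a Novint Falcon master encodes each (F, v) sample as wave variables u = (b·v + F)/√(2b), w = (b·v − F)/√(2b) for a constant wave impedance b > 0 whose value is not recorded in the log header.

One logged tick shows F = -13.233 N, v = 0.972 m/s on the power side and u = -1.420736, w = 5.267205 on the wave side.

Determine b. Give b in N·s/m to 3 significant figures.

b = 7.83 N·s/m

u + w = 3.846469;  u + w = √(2b)·v, so √(2b) = 3.846469/0.972 = 3.957273.
b = (√(2b))²/2 = 15.660007/2 = 7.830003.
(Check via u − w = 2F/√(2b): u − w = -6.687941, 2F/√(2b) = -6.687940.)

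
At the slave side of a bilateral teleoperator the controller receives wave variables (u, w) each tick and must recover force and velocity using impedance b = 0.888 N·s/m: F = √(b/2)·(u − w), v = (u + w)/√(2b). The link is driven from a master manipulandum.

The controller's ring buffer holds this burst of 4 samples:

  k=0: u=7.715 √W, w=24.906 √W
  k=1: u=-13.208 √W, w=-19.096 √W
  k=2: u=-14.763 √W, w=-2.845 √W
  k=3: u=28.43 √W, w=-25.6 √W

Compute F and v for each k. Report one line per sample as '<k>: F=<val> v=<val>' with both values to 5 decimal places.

0: F=-11.45493 v=24.47799
1: F=3.92337 v=-24.24012
2: F=-7.94136 v=-13.21261
3: F=36.00199 v=2.12356

k=0: u−w=-17.19100, u+w=32.62100; √(b/2)=0.66633, √(2b)=1.33267; F=0.66633×(-17.191)=-11.45493, v=32.62100/1.33267=24.47799
k=1: u−w=5.88800, u+w=-32.30400; √(b/2)=0.66633, √(2b)=1.33267; F=0.66633×5.888=3.92337, v=-32.30400/1.33267=-24.24012
k=2: u−w=-11.91800, u+w=-17.60800; √(b/2)=0.66633, √(2b)=1.33267; F=0.66633×(-11.918)=-7.94136, v=-17.60800/1.33267=-13.21261
k=3: u−w=54.03000, u+w=2.83000; √(b/2)=0.66633, √(2b)=1.33267; F=0.66633×54.03=36.00199, v=2.83000/1.33267=2.12356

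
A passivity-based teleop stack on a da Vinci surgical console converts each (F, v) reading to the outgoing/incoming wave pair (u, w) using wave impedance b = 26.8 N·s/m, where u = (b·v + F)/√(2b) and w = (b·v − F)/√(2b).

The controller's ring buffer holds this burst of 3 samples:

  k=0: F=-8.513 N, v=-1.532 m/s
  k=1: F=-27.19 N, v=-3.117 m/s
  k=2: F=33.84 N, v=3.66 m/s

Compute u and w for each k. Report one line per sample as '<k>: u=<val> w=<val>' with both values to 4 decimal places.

k=0: b·v=26.8×(-1.532)=-41.0576; √(2b)=7.3212; u=(-41.0576+(-8.513))/7.3212=-6.7708, w=(-41.0576−(-8.513))/7.3212=-4.4453
k=1: b·v=26.8×(-3.117)=-83.5356; √(2b)=7.3212; u=(-83.5356+(-27.19))/7.3212=-15.1240, w=(-83.5356−(-27.19))/7.3212=-7.6962
k=2: b·v=26.8×3.66=98.0880; √(2b)=7.3212; u=(98.0880+33.84)/7.3212=18.0200, w=(98.0880−33.84)/7.3212=8.7756

0: u=-6.7708 w=-4.4453
1: u=-15.1240 w=-7.6962
2: u=18.0200 w=8.7756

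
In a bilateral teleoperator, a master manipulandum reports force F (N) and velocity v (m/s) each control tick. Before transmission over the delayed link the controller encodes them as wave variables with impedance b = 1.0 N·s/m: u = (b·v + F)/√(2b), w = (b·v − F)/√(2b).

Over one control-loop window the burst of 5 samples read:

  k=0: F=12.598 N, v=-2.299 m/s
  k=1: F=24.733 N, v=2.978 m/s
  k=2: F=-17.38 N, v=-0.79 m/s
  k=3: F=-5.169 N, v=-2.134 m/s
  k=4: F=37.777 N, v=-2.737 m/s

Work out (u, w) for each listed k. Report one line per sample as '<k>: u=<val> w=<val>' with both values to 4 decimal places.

k=0: b·v=1.0×(-2.299)=-2.2990; √(2b)=1.4142; u=(-2.2990+12.598)/1.4142=7.2825, w=(-2.2990−12.598)/1.4142=-10.5338
k=1: b·v=1.0×2.978=2.9780; √(2b)=1.4142; u=(2.9780+24.733)/1.4142=19.5946, w=(2.9780−24.733)/1.4142=-15.3831
k=2: b·v=1.0×(-0.79)=-0.7900; √(2b)=1.4142; u=(-0.7900+(-17.38))/1.4142=-12.8481, w=(-0.7900−(-17.38))/1.4142=11.7309
k=3: b·v=1.0×(-2.134)=-2.1340; √(2b)=1.4142; u=(-2.1340+(-5.169))/1.4142=-5.1640, w=(-2.1340−(-5.169))/1.4142=2.1461
k=4: b·v=1.0×(-2.737)=-2.7370; √(2b)=1.4142; u=(-2.7370+37.777)/1.4142=24.7770, w=(-2.7370−37.777)/1.4142=-28.6477

0: u=7.2825 w=-10.5338
1: u=19.5946 w=-15.3831
2: u=-12.8481 w=11.7309
3: u=-5.1640 w=2.1461
4: u=24.7770 w=-28.6477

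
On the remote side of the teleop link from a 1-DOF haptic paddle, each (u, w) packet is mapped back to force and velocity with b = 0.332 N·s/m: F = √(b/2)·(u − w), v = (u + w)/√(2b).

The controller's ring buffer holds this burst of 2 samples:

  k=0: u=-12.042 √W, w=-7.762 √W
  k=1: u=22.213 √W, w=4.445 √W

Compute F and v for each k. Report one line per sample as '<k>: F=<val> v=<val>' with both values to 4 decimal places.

k=0: u−w=-4.2800, u+w=-19.8040; √(b/2)=0.4074, √(2b)=0.8149; F=0.4074×(-4.28)=-1.7438, v=-19.8040/0.8149=-24.3035
k=1: u−w=17.7680, u+w=26.6580; √(b/2)=0.4074, √(2b)=0.8149; F=0.4074×17.768=7.2392, v=26.6580/0.8149=32.7147

0: F=-1.7438 v=-24.3035
1: F=7.2392 v=32.7147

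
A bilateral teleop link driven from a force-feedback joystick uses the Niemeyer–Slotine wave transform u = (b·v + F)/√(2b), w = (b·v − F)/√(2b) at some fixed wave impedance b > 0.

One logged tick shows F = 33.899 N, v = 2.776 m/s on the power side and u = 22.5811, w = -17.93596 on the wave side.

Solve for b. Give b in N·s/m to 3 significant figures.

b = 1.4 N·s/m

u + w = 4.6451;  u + w = √(2b)·v, so √(2b) = 4.6451/2.776 = 1.6733.
b = (√(2b))²/2 = 2.8000/2 = 1.4000.
(Check via u − w = 2F/√(2b): u − w = 40.5171, 2F/√(2b) = 40.5170.)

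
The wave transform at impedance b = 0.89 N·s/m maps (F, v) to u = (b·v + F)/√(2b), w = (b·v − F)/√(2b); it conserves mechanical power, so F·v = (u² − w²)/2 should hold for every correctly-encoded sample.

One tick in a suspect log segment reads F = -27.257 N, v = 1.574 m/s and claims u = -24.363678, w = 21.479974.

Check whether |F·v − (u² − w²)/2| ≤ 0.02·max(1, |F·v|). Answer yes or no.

no

F·v = (-27.257)×1.574 = -42.902518 W.
(u² − w²)/2 = (593.588806 − 461.389283)/2 = 66.099761 W.
|Δ| = 109.002279;  2% of max(1, |F·v|) = 0.858050.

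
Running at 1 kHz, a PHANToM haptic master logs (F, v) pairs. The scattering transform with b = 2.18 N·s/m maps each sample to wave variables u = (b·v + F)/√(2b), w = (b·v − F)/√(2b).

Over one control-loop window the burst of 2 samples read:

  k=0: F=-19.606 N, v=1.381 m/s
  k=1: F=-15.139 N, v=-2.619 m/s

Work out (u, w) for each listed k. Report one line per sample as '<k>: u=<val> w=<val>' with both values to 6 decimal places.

k=0: b·v=2.18×1.381=3.010580; √(2b)=2.088061; u=(3.010580+(-19.606))/2.088061=-7.947765, w=(3.010580−(-19.606))/2.088061=10.831377
k=1: b·v=2.18×(-2.619)=-5.709420; √(2b)=2.088061; u=(-5.709420+(-15.139))/2.088061=-9.984582, w=(-5.709420−(-15.139))/2.088061=4.515950

0: u=-7.947765 w=10.831377
1: u=-9.984582 w=4.515950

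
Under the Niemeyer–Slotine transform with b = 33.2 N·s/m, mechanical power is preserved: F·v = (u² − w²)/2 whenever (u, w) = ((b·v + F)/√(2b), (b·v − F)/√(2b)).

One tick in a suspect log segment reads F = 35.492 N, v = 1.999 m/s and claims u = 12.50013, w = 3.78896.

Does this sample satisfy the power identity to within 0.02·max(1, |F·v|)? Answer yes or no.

yes

F·v = 35.492×1.999 = 70.94851 W.
(u² − w²)/2 = (156.25325 − 14.35622)/2 = 70.94852 W.
|Δ| = 0.00001;  2% of max(1, |F·v|) = 1.41897.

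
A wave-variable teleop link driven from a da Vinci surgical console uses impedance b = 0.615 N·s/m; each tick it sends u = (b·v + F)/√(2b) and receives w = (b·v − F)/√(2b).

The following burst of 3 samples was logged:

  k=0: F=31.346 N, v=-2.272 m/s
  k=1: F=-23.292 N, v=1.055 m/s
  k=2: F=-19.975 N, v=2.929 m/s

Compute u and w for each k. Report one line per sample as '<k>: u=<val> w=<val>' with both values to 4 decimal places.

k=0: b·v=0.615×(-2.272)=-1.3973; √(2b)=1.1091; u=(-1.3973+31.346)/1.1091=27.0039, w=(-1.3973−31.346)/1.1091=-29.5236
k=1: b·v=0.615×1.055=0.6488; √(2b)=1.1091; u=(0.6488+(-23.292))/1.1091=-20.4167, w=(0.6488−(-23.292))/1.1091=21.5867
k=2: b·v=0.615×2.929=1.8013; √(2b)=1.1091; u=(1.8013+(-19.975))/1.1091=-16.3866, w=(1.8013−(-19.975))/1.1091=19.6351

0: u=27.0039 w=-29.5236
1: u=-20.4167 w=21.5867
2: u=-16.3866 w=19.6351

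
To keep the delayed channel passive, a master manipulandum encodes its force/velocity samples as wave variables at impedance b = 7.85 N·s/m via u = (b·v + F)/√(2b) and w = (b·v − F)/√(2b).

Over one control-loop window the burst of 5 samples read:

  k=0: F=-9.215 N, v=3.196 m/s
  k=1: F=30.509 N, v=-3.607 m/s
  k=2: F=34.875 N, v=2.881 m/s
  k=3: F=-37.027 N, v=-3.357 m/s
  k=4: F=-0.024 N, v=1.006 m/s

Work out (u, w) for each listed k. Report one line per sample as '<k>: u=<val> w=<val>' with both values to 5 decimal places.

0: u=4.00614 w=8.65745
1: u=0.55373 w=-14.84583
2: u=14.50938 w=-3.09393
3: u=-15.99553 w=2.69401
4: u=1.98699 w=1.99911

k=0: b·v=7.85×3.196=25.08860; √(2b)=3.96232; u=(25.08860+(-9.215))/3.96232=4.00614, w=(25.08860−(-9.215))/3.96232=8.65745
k=1: b·v=7.85×(-3.607)=-28.31495; √(2b)=3.96232; u=(-28.31495+30.509)/3.96232=0.55373, w=(-28.31495−30.509)/3.96232=-14.84583
k=2: b·v=7.85×2.881=22.61585; √(2b)=3.96232; u=(22.61585+34.875)/3.96232=14.50938, w=(22.61585−34.875)/3.96232=-3.09393
k=3: b·v=7.85×(-3.357)=-26.35245; √(2b)=3.96232; u=(-26.35245+(-37.027))/3.96232=-15.99553, w=(-26.35245−(-37.027))/3.96232=2.69401
k=4: b·v=7.85×1.006=7.89710; √(2b)=3.96232; u=(7.89710+(-0.024))/3.96232=1.98699, w=(7.89710−(-0.024))/3.96232=1.99911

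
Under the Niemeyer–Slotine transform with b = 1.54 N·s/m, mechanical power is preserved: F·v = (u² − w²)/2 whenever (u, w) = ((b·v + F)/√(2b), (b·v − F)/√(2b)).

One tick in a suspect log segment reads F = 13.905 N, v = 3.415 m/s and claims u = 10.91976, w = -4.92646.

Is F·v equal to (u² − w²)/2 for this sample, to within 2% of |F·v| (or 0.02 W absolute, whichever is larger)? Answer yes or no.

F·v = 13.905×3.415 = 47.48557 W.
(u² − w²)/2 = (119.24116 − 24.27001)/2 = 47.48558 W.
|Δ| = 0.00000;  2% of max(1, |F·v|) = 0.94971.

yes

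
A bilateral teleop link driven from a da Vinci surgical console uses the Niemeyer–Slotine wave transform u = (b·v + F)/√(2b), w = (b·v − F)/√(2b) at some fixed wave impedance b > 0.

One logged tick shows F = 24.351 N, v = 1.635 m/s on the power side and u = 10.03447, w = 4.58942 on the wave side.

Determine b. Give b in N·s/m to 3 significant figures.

b = 40 N·s/m

u + w = 14.62389;  u + w = √(2b)·v, so √(2b) = 14.62389/1.635 = 8.94428.
b = (√(2b))²/2 = 80.00006/2 = 40.00003.
(Check via u − w = 2F/√(2b): u − w = 5.44505, 2F/√(2b) = 5.44505.)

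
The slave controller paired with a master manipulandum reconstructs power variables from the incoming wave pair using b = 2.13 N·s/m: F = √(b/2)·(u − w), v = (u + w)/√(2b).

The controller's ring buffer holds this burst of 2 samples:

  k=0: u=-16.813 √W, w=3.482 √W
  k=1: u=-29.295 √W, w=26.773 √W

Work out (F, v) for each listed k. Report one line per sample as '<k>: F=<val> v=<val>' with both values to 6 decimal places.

k=0: u−w=-20.295000, u+w=-13.331000; √(b/2)=1.031988, √(2b)=2.063977; F=1.031988×(-20.295)=-20.944204, v=-13.331000/2.063977=-6.458891
k=1: u−w=-56.068000, u+w=-2.522000; √(b/2)=1.031988, √(2b)=2.063977; F=1.031988×(-56.068)=-57.861524, v=-2.522000/2.063977=-1.221913

0: F=-20.944204 v=-6.458891
1: F=-57.861524 v=-1.221913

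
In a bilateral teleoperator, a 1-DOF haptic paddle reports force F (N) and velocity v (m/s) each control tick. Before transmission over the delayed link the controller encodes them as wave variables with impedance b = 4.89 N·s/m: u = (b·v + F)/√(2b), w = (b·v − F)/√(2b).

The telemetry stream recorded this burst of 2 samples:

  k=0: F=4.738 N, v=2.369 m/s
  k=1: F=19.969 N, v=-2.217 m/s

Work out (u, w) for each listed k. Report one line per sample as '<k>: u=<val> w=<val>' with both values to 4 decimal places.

0: u=5.2193 w=2.1892
1: u=2.9188 w=-9.8520

k=0: b·v=4.89×2.369=11.5844; √(2b)=3.1273; u=(11.5844+4.738)/3.1273=5.2193, w=(11.5844−4.738)/3.1273=2.1892
k=1: b·v=4.89×(-2.217)=-10.8411; √(2b)=3.1273; u=(-10.8411+19.969)/3.1273=2.9188, w=(-10.8411−19.969)/3.1273=-9.8520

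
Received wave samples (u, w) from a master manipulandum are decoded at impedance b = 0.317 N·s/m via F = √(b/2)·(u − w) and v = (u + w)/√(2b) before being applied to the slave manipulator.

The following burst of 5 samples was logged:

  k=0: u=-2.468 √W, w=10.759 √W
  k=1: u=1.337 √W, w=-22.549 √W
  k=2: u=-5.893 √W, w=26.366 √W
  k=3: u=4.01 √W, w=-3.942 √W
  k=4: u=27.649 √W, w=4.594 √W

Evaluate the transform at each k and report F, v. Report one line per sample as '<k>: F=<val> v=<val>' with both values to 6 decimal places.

k=0: u−w=-13.227000, u+w=8.291000; √(b/2)=0.398121, √(2b)=0.796241; F=0.398121×(-13.227)=-5.265941, v=8.291000/0.796241=10.412674
k=1: u−w=23.886000, u+w=-21.212000; √(b/2)=0.398121, √(2b)=0.796241; F=0.398121×23.886=9.509508, v=-21.212000/0.796241=-26.640170
k=2: u−w=-32.259000, u+w=20.473000; √(b/2)=0.398121, √(2b)=0.796241; F=0.398121×(-32.259)=-12.842972, v=20.473000/0.796241=25.712059
k=3: u−w=7.952000, u+w=0.068000; √(b/2)=0.398121, √(2b)=0.796241; F=0.398121×7.952=3.165855, v=0.068000/0.796241=0.085401
k=4: u−w=23.055000, u+w=32.243000; √(b/2)=0.398121, √(2b)=0.796241; F=0.398121×23.055=9.178670, v=32.243000/0.796241=40.494013

0: F=-5.265941 v=10.412674
1: F=9.509508 v=-26.640170
2: F=-12.842972 v=25.712059
3: F=3.165855 v=0.085401
4: F=9.178670 v=40.494013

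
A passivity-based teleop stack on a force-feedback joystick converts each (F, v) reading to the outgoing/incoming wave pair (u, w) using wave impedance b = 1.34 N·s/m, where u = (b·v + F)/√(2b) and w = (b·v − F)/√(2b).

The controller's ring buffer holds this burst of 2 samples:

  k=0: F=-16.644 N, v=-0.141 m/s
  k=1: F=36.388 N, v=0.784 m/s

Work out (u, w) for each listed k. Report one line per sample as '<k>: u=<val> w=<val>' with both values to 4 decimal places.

k=0: b·v=1.34×(-0.141)=-0.1889; √(2b)=1.6371; u=(-0.1889+(-16.644))/1.6371=-10.2824, w=(-0.1889−(-16.644))/1.6371=10.0515
k=1: b·v=1.34×0.784=1.0506; √(2b)=1.6371; u=(1.0506+36.388)/1.6371=22.8692, w=(1.0506−36.388)/1.6371=-21.5858

0: u=-10.2824 w=10.0515
1: u=22.8692 w=-21.5858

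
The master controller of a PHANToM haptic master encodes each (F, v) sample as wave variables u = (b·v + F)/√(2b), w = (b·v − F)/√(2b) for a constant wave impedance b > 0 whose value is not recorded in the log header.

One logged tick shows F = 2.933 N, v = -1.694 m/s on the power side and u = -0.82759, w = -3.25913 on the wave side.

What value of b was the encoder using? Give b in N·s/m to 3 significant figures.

u + w = -4.0867;  u + w = √(2b)·v, so √(2b) = -4.0867/(-1.694) = 2.4125.
b = (√(2b))²/2 = 5.8200/2 = 2.9100.
(Check via u − w = 2F/√(2b): u − w = 2.4315, 2F/√(2b) = 2.4315.)

b = 2.91 N·s/m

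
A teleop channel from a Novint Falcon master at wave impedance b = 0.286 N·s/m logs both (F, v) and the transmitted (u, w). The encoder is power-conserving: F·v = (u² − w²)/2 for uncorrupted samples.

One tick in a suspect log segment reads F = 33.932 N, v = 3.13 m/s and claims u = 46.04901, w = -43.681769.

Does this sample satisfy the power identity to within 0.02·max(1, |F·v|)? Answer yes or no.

yes

F·v = 33.932×3.13 = 106.207160 W.
(u² − w²)/2 = (2120.511322 − 1908.096943)/2 = 106.207190 W.
|Δ| = 0.000030;  2% of max(1, |F·v|) = 2.124143.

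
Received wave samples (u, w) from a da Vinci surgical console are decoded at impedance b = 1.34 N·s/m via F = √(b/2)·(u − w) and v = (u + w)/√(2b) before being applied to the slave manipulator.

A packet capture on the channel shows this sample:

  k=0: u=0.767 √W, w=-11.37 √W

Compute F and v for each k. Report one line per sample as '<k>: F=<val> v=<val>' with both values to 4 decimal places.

k=0: u−w=12.1370, u+w=-10.6030; √(b/2)=0.8185, √(2b)=1.6371; F=0.8185×12.137=9.9346, v=-10.6030/1.6371=-6.4768

0: F=9.9346 v=-6.4768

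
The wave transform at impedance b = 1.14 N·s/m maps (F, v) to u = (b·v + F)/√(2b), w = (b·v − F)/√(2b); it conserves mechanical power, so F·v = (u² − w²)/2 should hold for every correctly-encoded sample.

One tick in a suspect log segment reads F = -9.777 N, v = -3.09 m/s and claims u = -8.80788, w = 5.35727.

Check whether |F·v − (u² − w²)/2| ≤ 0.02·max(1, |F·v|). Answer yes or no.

no

F·v = (-9.777)×(-3.09) = 30.2109 W.
(u² − w²)/2 = (77.5788 − 28.7003)/2 = 24.4392 W.
|Δ| = 5.7717;  2% of max(1, |F·v|) = 0.6042.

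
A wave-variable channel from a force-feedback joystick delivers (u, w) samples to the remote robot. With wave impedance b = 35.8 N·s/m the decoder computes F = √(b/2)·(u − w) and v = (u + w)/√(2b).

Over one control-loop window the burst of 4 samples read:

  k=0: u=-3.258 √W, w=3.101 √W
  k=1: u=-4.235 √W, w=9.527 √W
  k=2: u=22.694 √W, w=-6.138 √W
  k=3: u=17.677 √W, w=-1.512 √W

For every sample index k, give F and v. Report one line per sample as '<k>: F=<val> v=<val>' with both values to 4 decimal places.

0: F=-26.9039 v=-0.0186
1: F=-58.2248 v=0.6254
2: F=121.9836 v=1.9566
3: F=81.1856 v=1.9104

k=0: u−w=-6.3590, u+w=-0.1570; √(b/2)=4.2308, √(2b)=8.4617; F=4.2308×(-6.359)=-26.9039, v=-0.1570/8.4617=-0.0186
k=1: u−w=-13.7620, u+w=5.2920; √(b/2)=4.2308, √(2b)=8.4617; F=4.2308×(-13.762)=-58.2248, v=5.2920/8.4617=0.6254
k=2: u−w=28.8320, u+w=16.5560; √(b/2)=4.2308, √(2b)=8.4617; F=4.2308×28.832=121.9836, v=16.5560/8.4617=1.9566
k=3: u−w=19.1890, u+w=16.1650; √(b/2)=4.2308, √(2b)=8.4617; F=4.2308×19.189=81.1856, v=16.1650/8.4617=1.9104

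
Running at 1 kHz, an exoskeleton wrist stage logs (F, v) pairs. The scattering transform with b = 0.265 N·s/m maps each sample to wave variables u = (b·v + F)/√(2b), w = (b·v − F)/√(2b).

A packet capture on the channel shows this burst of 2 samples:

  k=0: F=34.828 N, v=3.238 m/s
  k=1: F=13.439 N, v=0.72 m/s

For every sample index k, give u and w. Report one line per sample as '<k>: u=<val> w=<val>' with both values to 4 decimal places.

0: u=49.0186 w=-46.6613
1: u=18.7220 w=-18.1978

k=0: b·v=0.265×3.238=0.8581; √(2b)=0.7280; u=(0.8581+34.828)/0.7280=49.0186, w=(0.8581−34.828)/0.7280=-46.6613
k=1: b·v=0.265×0.72=0.1908; √(2b)=0.7280; u=(0.1908+13.439)/0.7280=18.7220, w=(0.1908−13.439)/0.7280=-18.1978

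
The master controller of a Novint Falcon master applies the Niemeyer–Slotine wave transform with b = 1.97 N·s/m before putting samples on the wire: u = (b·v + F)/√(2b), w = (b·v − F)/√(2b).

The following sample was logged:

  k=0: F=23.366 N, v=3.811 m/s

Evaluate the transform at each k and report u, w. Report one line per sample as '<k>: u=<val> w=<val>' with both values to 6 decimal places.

0: u=15.553930 w=-7.989311

k=0: b·v=1.97×3.811=7.507670; √(2b)=1.984943; u=(7.507670+23.366)/1.984943=15.553930, w=(7.507670−23.366)/1.984943=-7.989311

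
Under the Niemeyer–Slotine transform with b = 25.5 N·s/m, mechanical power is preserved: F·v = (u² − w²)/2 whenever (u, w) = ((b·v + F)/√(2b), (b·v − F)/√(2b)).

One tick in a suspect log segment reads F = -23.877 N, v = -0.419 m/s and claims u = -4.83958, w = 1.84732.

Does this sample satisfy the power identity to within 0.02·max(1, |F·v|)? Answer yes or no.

F·v = (-23.877)×(-0.419) = 10.00446 W.
(u² − w²)/2 = (23.42153 − 3.41259)/2 = 10.00447 W.
|Δ| = 0.00001;  2% of max(1, |F·v|) = 0.20009.

yes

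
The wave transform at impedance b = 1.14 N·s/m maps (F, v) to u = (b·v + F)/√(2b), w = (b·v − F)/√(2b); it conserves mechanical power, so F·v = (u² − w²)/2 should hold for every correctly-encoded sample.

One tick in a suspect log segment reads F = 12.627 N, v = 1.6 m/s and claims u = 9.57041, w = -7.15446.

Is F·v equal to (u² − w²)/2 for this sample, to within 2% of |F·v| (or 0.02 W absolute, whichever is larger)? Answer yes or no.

yes

F·v = 12.627×1.6 = 20.20320 W.
(u² − w²)/2 = (91.59275 − 51.18630)/2 = 20.20322 W.
|Δ| = 0.00002;  2% of max(1, |F·v|) = 0.40406.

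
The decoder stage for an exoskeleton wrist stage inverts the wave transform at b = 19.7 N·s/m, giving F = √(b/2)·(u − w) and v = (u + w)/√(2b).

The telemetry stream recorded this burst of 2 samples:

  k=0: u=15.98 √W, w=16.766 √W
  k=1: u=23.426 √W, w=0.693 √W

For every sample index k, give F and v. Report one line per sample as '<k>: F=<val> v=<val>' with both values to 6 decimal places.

0: F=-2.466838 v=5.216872
1: F=71.346860 v=3.842476

k=0: u−w=-0.786000, u+w=32.746000; √(b/2)=3.138471, √(2b)=6.276942; F=3.138471×(-0.786)=-2.466838, v=32.746000/6.276942=5.216872
k=1: u−w=22.733000, u+w=24.119000; √(b/2)=3.138471, √(2b)=6.276942; F=3.138471×22.733=71.346860, v=24.119000/6.276942=3.842476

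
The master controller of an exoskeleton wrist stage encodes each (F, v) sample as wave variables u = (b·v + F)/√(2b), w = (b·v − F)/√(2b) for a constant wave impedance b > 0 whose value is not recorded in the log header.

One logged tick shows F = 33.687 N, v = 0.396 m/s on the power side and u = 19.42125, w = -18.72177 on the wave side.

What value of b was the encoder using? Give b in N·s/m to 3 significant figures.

b = 1.56 N·s/m

u + w = 0.6995;  u + w = √(2b)·v, so √(2b) = 0.6995/0.396 = 1.7664.
b = (√(2b))²/2 = 3.1200/2 = 1.5600.
(Check via u − w = 2F/√(2b): u − w = 38.1430, 2F/√(2b) = 38.1428.)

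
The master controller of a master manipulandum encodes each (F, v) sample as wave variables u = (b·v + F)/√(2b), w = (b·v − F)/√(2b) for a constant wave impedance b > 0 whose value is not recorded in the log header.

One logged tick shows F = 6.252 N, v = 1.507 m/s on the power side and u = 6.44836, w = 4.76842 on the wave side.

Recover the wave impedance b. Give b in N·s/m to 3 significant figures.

u + w = 11.21678;  u + w = √(2b)·v, so √(2b) = 11.21678/1.507 = 7.44312.
b = (√(2b))²/2 = 55.40002/2 = 27.70001.
(Check via u − w = 2F/√(2b): u − w = 1.67994, 2F/√(2b) = 1.67994.)

b = 27.7 N·s/m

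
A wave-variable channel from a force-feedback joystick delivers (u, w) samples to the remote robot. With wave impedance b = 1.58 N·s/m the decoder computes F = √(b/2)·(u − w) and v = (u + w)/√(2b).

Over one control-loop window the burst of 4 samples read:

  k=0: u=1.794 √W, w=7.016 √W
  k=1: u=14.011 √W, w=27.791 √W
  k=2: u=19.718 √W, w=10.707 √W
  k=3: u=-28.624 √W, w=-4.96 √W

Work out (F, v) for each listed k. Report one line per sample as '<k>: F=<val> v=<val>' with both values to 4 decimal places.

0: F=-4.6414 v=4.9560
1: F=-12.2479 v=23.5155
2: F=8.0092 v=17.1154
3: F=-21.0330 v=-18.8925

k=0: u−w=-5.2220, u+w=8.8100; √(b/2)=0.8888, √(2b)=1.7776; F=0.8888×(-5.222)=-4.6414, v=8.8100/1.7776=4.9560
k=1: u−w=-13.7800, u+w=41.8020; √(b/2)=0.8888, √(2b)=1.7776; F=0.8888×(-13.78)=-12.2479, v=41.8020/1.7776=23.5155
k=2: u−w=9.0110, u+w=30.4250; √(b/2)=0.8888, √(2b)=1.7776; F=0.8888×9.011=8.0092, v=30.4250/1.7776=17.1154
k=3: u−w=-23.6640, u+w=-33.5840; √(b/2)=0.8888, √(2b)=1.7776; F=0.8888×(-23.664)=-21.0330, v=-33.5840/1.7776=-18.8925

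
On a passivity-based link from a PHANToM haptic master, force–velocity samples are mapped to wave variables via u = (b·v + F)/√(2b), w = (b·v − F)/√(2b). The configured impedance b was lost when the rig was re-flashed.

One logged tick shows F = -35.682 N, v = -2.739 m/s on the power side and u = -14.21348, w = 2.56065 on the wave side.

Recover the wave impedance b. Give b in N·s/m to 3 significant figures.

b = 9.05 N·s/m

u + w = -11.6528;  u + w = √(2b)·v, so √(2b) = -11.6528/(-2.739) = 4.2544.
b = (√(2b))²/2 = 18.1000/2 = 9.0500.
(Check via u − w = 2F/√(2b): u − w = -16.7741, 2F/√(2b) = -16.7741.)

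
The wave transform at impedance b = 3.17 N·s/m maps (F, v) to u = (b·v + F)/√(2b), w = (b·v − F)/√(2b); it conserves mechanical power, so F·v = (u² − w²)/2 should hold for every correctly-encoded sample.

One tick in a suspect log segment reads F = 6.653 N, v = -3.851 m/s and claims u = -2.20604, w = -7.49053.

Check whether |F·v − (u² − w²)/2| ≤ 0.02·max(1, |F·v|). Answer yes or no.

F·v = 6.653×(-3.851) = -25.6207 W.
(u² − w²)/2 = (4.8666 − 56.1080)/2 = -25.6207 W.
|Δ| = 0.0000;  2% of max(1, |F·v|) = 0.5124.

yes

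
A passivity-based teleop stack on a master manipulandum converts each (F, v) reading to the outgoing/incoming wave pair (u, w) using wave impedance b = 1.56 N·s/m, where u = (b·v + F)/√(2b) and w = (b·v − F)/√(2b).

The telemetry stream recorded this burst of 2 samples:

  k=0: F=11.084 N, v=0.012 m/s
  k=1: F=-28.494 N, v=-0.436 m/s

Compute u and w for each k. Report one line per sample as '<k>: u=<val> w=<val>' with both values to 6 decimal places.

k=0: b·v=1.56×0.012=0.018720; √(2b)=1.766352; u=(0.018720+11.084)/1.766352=6.285677, w=(0.018720−11.084)/1.766352=-6.264481
k=1: b·v=1.56×(-0.436)=-0.680160; √(2b)=1.766352; u=(-0.680160+(-28.494))/1.766352=-16.516616, w=(-0.680160−(-28.494))/1.766352=15.746486

0: u=6.285677 w=-6.264481
1: u=-16.516616 w=15.746486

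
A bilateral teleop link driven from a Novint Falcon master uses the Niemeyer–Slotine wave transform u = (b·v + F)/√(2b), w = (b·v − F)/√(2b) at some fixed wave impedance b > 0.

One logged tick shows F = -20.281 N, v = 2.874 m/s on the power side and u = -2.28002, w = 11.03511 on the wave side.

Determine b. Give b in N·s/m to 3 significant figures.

u + w = 8.75509;  u + w = √(2b)·v, so √(2b) = 8.75509/2.874 = 3.04631.
b = (√(2b))²/2 = 9.27999/2 = 4.64000.
(Check via u − w = 2F/√(2b): u − w = -13.31513, 2F/√(2b) = -13.31513.)

b = 4.64 N·s/m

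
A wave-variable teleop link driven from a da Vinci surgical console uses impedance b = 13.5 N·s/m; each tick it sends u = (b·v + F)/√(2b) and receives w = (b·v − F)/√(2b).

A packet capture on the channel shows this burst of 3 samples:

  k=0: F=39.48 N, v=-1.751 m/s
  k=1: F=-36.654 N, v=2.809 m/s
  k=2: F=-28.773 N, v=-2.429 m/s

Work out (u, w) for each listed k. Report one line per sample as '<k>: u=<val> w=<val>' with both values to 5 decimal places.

0: u=3.04870 w=-12.14716
1: u=0.24393 w=14.35206
2: u=-11.84809 w=-0.77336

k=0: b·v=13.5×(-1.751)=-23.63850; √(2b)=5.19615; u=(-23.63850+39.48)/5.19615=3.04870, w=(-23.63850−39.48)/5.19615=-12.14716
k=1: b·v=13.5×2.809=37.92150; √(2b)=5.19615; u=(37.92150+(-36.654))/5.19615=0.24393, w=(37.92150−(-36.654))/5.19615=14.35206
k=2: b·v=13.5×(-2.429)=-32.79150; √(2b)=5.19615; u=(-32.79150+(-28.773))/5.19615=-11.84809, w=(-32.79150−(-28.773))/5.19615=-0.77336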